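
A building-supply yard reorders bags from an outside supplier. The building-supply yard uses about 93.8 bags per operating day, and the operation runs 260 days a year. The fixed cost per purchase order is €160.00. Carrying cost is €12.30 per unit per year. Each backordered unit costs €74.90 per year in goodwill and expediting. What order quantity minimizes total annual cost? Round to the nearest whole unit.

Q* ≈ 859 bags

Annual demand D = 93.8 × 260 = 24,388.
With planned backorders, Q* = √(2DS/H) · √((H+B)/B).
√(2DS/H) = √(2 × 24,388 × 160 / 12.3) = 796.545.
√((H+B)/B) = √((12.3+74.9)/74.9) = 1.0790.
Q* ≈ 859.464.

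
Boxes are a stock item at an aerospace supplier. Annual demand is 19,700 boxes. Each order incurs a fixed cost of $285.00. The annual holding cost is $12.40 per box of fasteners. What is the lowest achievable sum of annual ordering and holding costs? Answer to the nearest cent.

TC* ≈ $11,799.98

Q* = √(2DS/H) = √(2 × 19,700 × 285 / 12.4) ≈ 951.61.
At Q*, ordering cost (D/Q*)S equals holding cost (Q*/2)H, each = √(DSH/2).
Minimum total = √(2DSH) = √(2 × 19,700 × 285 × 12.4) ≈ 11799.983.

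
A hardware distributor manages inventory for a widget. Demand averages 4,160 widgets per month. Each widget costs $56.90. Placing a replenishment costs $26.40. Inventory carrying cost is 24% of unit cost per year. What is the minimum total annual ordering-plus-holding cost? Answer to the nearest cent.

Annual demand D = 4,160 × 12 = 49,920.
Holding cost H = 0.24 × $56.90 = $13.6560 per unit per year.
Q* = √(2DS/H) = √(2 × 49,920 × 26.4 / 13.656) ≈ 439.33.
At Q*, ordering cost (D/Q*)S equals holding cost (Q*/2)H, each = √(DSH/2).
Minimum total = √(2DSH) = √(2 × 49,920 × 26.4 × 13.656) ≈ 5999.513.

TC* ≈ $5,999.51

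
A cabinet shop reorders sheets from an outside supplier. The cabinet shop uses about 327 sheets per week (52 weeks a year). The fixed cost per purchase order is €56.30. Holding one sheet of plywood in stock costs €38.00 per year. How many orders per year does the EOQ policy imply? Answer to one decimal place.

Annual demand D = 327 × 52 = 17,004.
Q* = √(2DS/H) = √(2 × 17,004 × 56.3 / 38) ≈ 224.47.
Orders per year = D / Q* = 17,004 / 224.47 ≈ 75.753.

N ≈ 75.8 orders per year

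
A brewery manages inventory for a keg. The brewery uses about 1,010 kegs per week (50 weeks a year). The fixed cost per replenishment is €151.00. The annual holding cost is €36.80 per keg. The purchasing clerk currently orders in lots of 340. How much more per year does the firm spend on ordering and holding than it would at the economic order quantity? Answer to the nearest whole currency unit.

Extra cost ≈ €4,994 per year

Annual demand D = 1,010 × 50 = 50,500.
EOQ = √(2DS/H) = √(2 × 50,500 × 151 / 36.8) ≈ 643.76.
Cost at Q* = (D/Q*)S + (Q*/2)H = √(2DSH) ≈ €23,690.44.
Cost at Q = 340: (50,500/340)×151 + (340/2)×36.8 = €22,427.94 + €6,256.00 = €28,683.94.
Excess = €28,683.94 − €23,690.44 = €4,993.50.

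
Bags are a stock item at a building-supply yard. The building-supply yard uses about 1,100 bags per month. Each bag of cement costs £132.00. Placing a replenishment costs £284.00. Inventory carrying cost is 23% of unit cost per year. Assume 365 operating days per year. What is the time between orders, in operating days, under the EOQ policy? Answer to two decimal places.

T ≈ 13.74 days

Annual demand D = 1,100 × 12 = 13,200.
Holding cost H = 0.23 × £132.00 = £30.3600 per unit per year.
The optimal lot size = √(2DS/H) = √(2 × 13,200 × 284 / 30.36) ≈ 496.95.
Cycle time = Q*/D × 365 = 496.95 / 13,200 × 365 ≈ 13.741 days.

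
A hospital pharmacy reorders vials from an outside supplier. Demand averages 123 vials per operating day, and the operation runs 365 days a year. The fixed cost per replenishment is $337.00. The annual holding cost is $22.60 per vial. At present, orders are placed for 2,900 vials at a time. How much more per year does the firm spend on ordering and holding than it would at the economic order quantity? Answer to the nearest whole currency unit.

Extra cost ≈ $11,836 per year

Annual demand D = 123 × 365 = 44,895.
EOQ = √(2DS/H) = √(2 × 44,895 × 337 / 22.6) ≈ 1157.11.
Cost at Q* = (D/Q*)S + (Q*/2)H = √(2DSH) ≈ $26,150.69.
Cost at Q = 2,900: (44,895/2,900)×337 + (2,900/2)×22.6 = $5,217.11 + $32,770.00 = $37,987.11.
Excess = $37,987.11 − $26,150.69 = $11,836.42.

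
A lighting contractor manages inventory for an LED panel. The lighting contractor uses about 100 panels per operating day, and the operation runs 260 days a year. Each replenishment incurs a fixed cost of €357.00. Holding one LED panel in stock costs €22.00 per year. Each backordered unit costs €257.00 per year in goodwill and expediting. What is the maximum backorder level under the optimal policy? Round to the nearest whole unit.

S* ≈ 75 panels

Annual demand D = 100 × 260 = 26,000.
With planned backorders, Q* = √(2DS/H) · √((H+B)/B).
√(2DS/H) = √(2 × 26,000 × 357 / 22) = 918.596.
√((H+B)/B) = √((22+257)/257) = 1.0419.
Q* ≈ 957.106.
S* = Q* · H/(H+B) = 957.106 × 22/279 ≈ 75.471.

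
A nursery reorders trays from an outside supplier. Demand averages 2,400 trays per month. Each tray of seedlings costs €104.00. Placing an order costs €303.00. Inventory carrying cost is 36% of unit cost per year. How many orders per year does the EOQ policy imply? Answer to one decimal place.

N ≈ 42.2 orders per year

Annual demand D = 2,400 × 12 = 28,800.
Holding cost H = 0.36 × €104.00 = €37.4400 per unit per year.
EOQ = √(2DS/H) = √(2 × 28,800 × 303 / 37.44) ≈ 682.75.
Orders per year = D / Q* = 28,800 / 682.75 ≈ 42.182.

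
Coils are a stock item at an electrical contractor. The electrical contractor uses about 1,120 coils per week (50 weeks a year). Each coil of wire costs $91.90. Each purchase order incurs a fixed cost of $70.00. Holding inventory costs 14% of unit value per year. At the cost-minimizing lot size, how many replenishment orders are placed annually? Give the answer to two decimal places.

N ≈ 71.74 orders per year

Annual demand D = 1,120 × 50 = 56,000.
Holding cost H = 0.14 × $91.90 = $12.8660 per unit per year.
EOQ = √(2DS/H) = √(2 × 56,000 × 70 / 12.866) ≈ 780.61.
Orders per year = D / Q* = 56,000 / 780.61 ≈ 71.738.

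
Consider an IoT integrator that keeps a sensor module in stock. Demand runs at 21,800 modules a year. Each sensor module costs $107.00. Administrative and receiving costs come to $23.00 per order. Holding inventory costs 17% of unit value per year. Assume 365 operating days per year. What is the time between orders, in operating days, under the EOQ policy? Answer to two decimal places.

Holding cost H = 0.17 × $107.00 = $18.1900 per unit per year.
The optimal lot size = √(2DS/H) = √(2 × 21,800 × 23 / 18.19) ≈ 234.80.
Cycle time = Q*/D × 365 = 234.80 / 21,800 × 365 ≈ 3.931 days.

T ≈ 3.93 days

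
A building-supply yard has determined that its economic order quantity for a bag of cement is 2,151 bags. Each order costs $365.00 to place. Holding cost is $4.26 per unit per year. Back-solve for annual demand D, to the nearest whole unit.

D ≈ 27,000 bags per year

Squaring Q* = √(2DS/H) gives Q*² = 2DS/H.
From Q* = √(2DS/H): D = Q*²H / (2S) = 2,151² × 4.26 / (2 × 365) = 27000.236.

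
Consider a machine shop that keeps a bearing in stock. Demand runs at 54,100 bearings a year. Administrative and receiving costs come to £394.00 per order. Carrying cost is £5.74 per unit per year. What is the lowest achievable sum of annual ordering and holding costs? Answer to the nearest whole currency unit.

Q* = √(2DS/H) = √(2 × 54,100 × 394 / 5.74) ≈ 2725.25.
At the optimum the two cost components are equal, so total cost = 2·(Q*/2)H = Q*·H.
Minimum total = √(2DSH) = √(2 × 54,100 × 394 × 5.74) ≈ 15642.915.

TC* ≈ £15,643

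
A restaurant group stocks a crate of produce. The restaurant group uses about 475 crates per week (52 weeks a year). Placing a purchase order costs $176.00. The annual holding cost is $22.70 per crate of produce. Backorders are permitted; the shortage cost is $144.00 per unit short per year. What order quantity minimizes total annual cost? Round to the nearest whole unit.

Annual demand D = 475 × 52 = 24,700.
With planned backorders, Q* = √(2DS/H) · √((H+B)/B).
√(2DS/H) = √(2 × 24,700 × 176 / 22.7) = 618.881.
√((H+B)/B) = √((22.7+144)/144) = 1.0759.
Q* ≈ 665.876.

Q* ≈ 666 crates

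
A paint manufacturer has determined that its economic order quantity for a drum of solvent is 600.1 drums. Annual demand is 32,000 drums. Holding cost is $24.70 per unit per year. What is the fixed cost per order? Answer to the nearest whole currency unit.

Squaring Q* = √(2DS/H) gives Q*² = 2DS/H.
From Q* = √(2DS/H): S = Q*²H / (2D) = 600.1² × 24.7 / (2 × 32,000) = 138.9838.

S ≈ $139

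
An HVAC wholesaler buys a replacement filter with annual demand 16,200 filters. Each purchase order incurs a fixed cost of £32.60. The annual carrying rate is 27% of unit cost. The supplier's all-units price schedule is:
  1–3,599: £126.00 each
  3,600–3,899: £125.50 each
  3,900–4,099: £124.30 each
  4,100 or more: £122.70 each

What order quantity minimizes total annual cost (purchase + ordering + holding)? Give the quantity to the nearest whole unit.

Q* ≈ 176 filters

Holding cost per unit per year at price C is H = 0.27·C.
Candidates are each tier's EOQ (if it falls in that tier) and each price-break quantity.
EOQ at £126.00 = 176.2 (feasible in tier 1): TC = 16,200×£126.00 + (16,200/176.2)×32.6 + (176.2/2)×0.27×£126.00 = £2,047,194.44.
EOQ at £125.50 = 176.6 < 3600, so use break Q=3600: TC = 16,200×£125.50 + (16,200/3600.0)×32.6 + (3600.0/2)×0.27×£125.50 = £2,094,239.70.
EOQ at £124.30 = 177.4 < 3900, so use break Q=3900: TC = 16,200×£124.30 + (16,200/3900.0)×32.6 + (3900.0/2)×0.27×£124.30 = £2,079,239.37.
EOQ at £122.70 = 178.6 < 4100, so use break Q=4100: TC = 16,200×£122.70 + (16,200/4100.0)×32.6 + (4100.0/2)×0.27×£122.70 = £2,055,783.26.
Lowest total cost is £2,047,194.44 at Q = 176.2.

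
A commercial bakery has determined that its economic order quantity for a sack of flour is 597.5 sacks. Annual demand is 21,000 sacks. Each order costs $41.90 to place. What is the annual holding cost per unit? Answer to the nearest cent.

H ≈ $4.93

The basic EOQ model gives Q* = √(2DS/H); rearrange for the unknown.
From Q* = √(2DS/H): H = 2DS / Q*² = 2 × 21,000 × 41.9 / 597.5² = 4.9293.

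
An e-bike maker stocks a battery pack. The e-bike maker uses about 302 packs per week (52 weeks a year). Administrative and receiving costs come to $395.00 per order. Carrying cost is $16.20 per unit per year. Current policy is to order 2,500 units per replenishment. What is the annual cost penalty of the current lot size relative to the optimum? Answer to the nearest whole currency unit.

Extra cost ≈ $8,554 per year

Annual demand D = 302 × 52 = 15,704.
EOQ = √(2DS/H) = √(2 × 15,704 × 395 / 16.2) ≈ 875.11.
Cost at Q* = (D/Q*)S + (Q*/2)H = √(2DSH) ≈ $14,176.73.
Cost at Q = 2,500: (15,704/2,500)×395 + (2,500/2)×16.2 = $2,481.23 + $20,250.00 = $22,731.23.
Excess = $22,731.23 − $14,176.73 = $8,554.50.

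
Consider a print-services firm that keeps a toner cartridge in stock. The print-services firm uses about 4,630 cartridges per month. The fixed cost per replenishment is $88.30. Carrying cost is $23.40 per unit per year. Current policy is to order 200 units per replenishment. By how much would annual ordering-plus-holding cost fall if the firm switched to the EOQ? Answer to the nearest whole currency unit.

Annual demand D = 4,630 × 12 = 55,560.
EOQ = √(2DS/H) = √(2 × 55,560 × 88.3 / 23.4) ≈ 647.54.
Cost at Q* = (D/Q*)S + (Q*/2)H = √(2DSH) ≈ $15,152.50.
Cost at Q = 200: (55,560/200)×88.3 + (200/2)×23.4 = $24,529.74 + $2,340.00 = $26,869.74.
Excess = $26,869.74 − $15,152.50 = $11,717.24.

Extra cost ≈ $11,717 per year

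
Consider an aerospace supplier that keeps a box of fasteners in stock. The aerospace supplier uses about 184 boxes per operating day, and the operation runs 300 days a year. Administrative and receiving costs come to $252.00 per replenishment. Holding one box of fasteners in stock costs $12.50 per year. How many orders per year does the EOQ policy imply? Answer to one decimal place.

N ≈ 37.0 orders per year

Annual demand D = 184 × 300 = 55,200.
Q* = √(2DS/H) = √(2 × 55,200 × 252 / 12.5) ≈ 1491.87.
Orders per year = D / Q* = 55,200 / 1491.87 ≈ 37.001.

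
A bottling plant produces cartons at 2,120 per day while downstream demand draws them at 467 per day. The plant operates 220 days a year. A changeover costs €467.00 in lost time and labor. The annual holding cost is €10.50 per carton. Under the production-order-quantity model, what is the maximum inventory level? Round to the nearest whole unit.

I_max ≈ 2,669 cartons

Annual demand D = 467 × 220 = 102,740.
Production build-up factor (1 − d/p) = 1 − 467/2,120 = 0.7797.
Q* = √(2DS / (H(1 − d/p))) = √(2 × 102,740 × 467 / (10.5 × 0.7797)).
= √(95,959,160 / 8.187) ≈ 3423.577.
Maximum inventory = Q*(1 − d/p) = 3423.577 × 0.7797 ≈ 2669.421.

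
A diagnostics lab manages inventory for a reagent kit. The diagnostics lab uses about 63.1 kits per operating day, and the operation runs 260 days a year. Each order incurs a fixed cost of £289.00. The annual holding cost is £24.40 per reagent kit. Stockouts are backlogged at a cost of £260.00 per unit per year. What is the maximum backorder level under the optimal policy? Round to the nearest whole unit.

Annual demand D = 63.1 × 260 = 16,406.
With planned backorders, Q* = √(2DS/H) · √((H+B)/B).
√(2DS/H) = √(2 × 16,406 × 289 / 24.4) = 623.405.
√((H+B)/B) = √((24.4+260)/260) = 1.0459.
Q* ≈ 652.001.
S* = Q* · H/(H+B) = 652.001 × 24.4/284.4 ≈ 55.938.

S* ≈ 56 kits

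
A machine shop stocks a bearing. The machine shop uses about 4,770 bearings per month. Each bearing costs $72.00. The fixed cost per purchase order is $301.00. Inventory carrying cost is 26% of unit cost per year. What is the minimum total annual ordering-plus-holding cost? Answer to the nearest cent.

TC* ≈ $25,398.09

Annual demand D = 4,770 × 12 = 57,240.
Holding cost H = 0.26 × $72.00 = $18.7200 per unit per year.
Q* = √(2DS/H) = √(2 × 57,240 × 301 / 18.72) ≈ 1356.74.
At Q*, ordering cost (D/Q*)S equals holding cost (Q*/2)H, each = √(DSH/2).
Minimum total = √(2DSH) = √(2 × 57,240 × 301 × 18.72) ≈ 25398.085.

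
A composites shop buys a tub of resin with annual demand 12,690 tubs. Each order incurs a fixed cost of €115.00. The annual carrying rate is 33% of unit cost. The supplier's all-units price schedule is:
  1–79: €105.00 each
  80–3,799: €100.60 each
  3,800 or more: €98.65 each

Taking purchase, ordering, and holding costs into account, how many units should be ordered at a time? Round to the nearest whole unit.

Q* ≈ 297 tubs

Holding cost per unit per year at price C is H = 0.33·C.
Evaluate total cost at each tier's feasible EOQ or, if the EOQ is below the tier, at the tier's minimum quantity.
Tier 1 (€105.00): EOQ = 290.2 exceeds tier's upper bound 79, so this tier is dominated.
EOQ at €100.60 = 296.5 (feasible in tier 2): TC = 12,690×€100.60 + (12,690/296.5)×115 + (296.5/2)×0.33×€100.60 = €1,286,457.53.
EOQ at €98.65 = 299.4 < 3800, so use break Q=3800: TC = 12,690×€98.65 + (12,690/3800.0)×115 + (3800.0/2)×0.33×€98.65 = €1,314,106.09.
Lowest total cost is €1,286,457.53 at Q = 296.5.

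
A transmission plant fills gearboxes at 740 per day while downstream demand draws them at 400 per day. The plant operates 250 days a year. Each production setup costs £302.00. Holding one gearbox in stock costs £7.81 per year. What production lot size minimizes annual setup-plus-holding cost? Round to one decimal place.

Annual demand D = 400 × 250 = 100,000.
Production build-up factor (1 − d/p) = 1 − 400/740 = 0.4595.
Q* = √(2DS / (H(1 − d/p))) = √(2 × 100,000 × 302 / (7.81 × 0.4595)).
= √(60,400,000 / 3.5884) ≈ 4102.696.

Q* ≈ 4,102.7 gearboxes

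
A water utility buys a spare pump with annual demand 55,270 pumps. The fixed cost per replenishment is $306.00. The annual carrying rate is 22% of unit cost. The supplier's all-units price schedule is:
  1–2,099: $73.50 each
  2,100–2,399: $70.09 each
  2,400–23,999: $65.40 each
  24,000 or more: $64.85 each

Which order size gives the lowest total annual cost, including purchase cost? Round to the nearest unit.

Holding cost per unit per year at price C is H = 0.22·C.
For each price level, check whether its EOQ is feasible; otherwise the best quantity at that price is the breakpoint.
EOQ at $73.50 = 1446.3 (feasible in tier 1): TC = 55,270×$73.50 + (55,270/1446.3)×306 + (1446.3/2)×0.22×$73.50 = $4,085,732.05.
EOQ at $70.09 = 1481.1 < 2100, so use break Q=2100: TC = 55,270×$70.09 + (55,270/2100.0)×306 + (2100.0/2)×0.22×$70.09 = $3,898,118.72.
EOQ at $65.40 = 1533.3 < 2400, so use break Q=2400: TC = 55,270×$65.40 + (55,270/2400.0)×306 + (2400.0/2)×0.22×$65.40 = $3,638,970.53.
EOQ at $64.85 = 1539.8 < 24000, so use break Q=24000: TC = 55,270×$64.85 + (55,270/24000.0)×306 + (24000.0/2)×0.22×$64.85 = $3,756,168.19.
Lowest total cost is $3,638,970.53 at Q = 2400.0.

Q* ≈ 2,400 pumps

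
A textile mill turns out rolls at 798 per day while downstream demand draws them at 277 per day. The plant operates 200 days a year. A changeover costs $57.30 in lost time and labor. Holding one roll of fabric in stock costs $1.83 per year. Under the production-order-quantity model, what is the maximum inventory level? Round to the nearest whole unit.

Annual demand D = 277 × 200 = 55,400.
Production build-up factor (1 − d/p) = 1 − 277/798 = 0.6529.
Q* = √(2DS / (H(1 − d/p))) = √(2 × 55,400 × 57.3 / (1.83 × 0.6529)).
= √(6,348,840 / 1.1948) ≈ 2305.177.
Maximum inventory = Q*(1 − d/p) = 2305.177 × 0.6529 ≈ 1505.009.

I_max ≈ 1,505 rolls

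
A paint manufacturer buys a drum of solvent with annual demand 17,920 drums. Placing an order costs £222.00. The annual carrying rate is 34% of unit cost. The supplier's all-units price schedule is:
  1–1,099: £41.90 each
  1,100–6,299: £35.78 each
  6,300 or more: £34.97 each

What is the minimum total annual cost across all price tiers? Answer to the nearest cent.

Holding cost per unit per year at price C is H = 0.34·C.
Evaluate total cost at each tier's feasible EOQ or, if the EOQ is below the tier, at the tier's minimum quantity.
EOQ at £41.90 = 747.3 (feasible in tier 1): TC = 17,920×£41.90 + (17,920/747.3)×222 + (747.3/2)×0.34×£41.90 = £761,494.50.
EOQ at £35.78 = 808.7 < 1100, so use break Q=1100: TC = 17,920×£35.78 + (17,920/1100.0)×222 + (1100.0/2)×0.34×£35.78 = £651,485.04.
EOQ at £34.97 = 818.0 < 6300, so use break Q=6300: TC = 17,920×£34.97 + (17,920/6300.0)×222 + (6300.0/2)×0.34×£34.97 = £664,746.74.
Lowest total cost among the candidates is at Q = 1100.0.

TC* ≈ £651,485.04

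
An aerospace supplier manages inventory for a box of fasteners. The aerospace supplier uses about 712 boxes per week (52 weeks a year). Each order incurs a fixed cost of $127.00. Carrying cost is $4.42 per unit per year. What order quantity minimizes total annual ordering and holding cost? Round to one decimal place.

Annual demand D = 712 × 52 = 37,024.
EOQ = √(2DS / H) = √(2 × 37,024 × 127 / 4.42).
= √(9,404,096 / 4.42) = √2,127,623.5294 ≈ 1458.638.

Q* ≈ 1,458.6 boxes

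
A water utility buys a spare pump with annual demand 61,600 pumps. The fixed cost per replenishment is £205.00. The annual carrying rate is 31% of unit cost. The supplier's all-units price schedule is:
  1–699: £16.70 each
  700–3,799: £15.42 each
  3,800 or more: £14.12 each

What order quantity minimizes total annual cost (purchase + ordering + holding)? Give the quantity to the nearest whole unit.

Holding cost per unit per year at price C is H = 0.31·C.
Candidates are each tier's EOQ (if it falls in that tier) and each price-break quantity.
Tier 1 (£16.70): EOQ = 2208.7 exceeds tier's upper bound 699, so this tier is dominated.
EOQ at £15.42 = 2298.6 (feasible in tier 2): TC = 61,600×£15.42 + (61,600/2298.6)×205 + (2298.6/2)×0.31×£15.42 = £960,859.66.
EOQ at £14.12 = 2402.1 < 3800, so use break Q=3800: TC = 61,600×£14.12 + (61,600/3800.0)×205 + (3800.0/2)×0.31×£14.12 = £881,431.84.
Lowest total cost is £881,431.84 at Q = 3800.0.

Q* ≈ 3,800 pumps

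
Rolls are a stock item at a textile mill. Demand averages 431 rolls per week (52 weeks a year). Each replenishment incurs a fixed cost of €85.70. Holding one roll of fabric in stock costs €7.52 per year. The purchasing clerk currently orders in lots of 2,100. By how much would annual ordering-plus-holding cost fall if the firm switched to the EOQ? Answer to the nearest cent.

Annual demand D = 431 × 52 = 22,412.
EOQ = √(2DS/H) = √(2 × 22,412 × 85.7 / 7.52) ≈ 714.72.
Cost at Q* = (D/Q*)S + (Q*/2)H = √(2DSH) ≈ €5,374.71.
Cost at Q = 2,100: (22,412/2,100)×85.7 + (2,100/2)×7.52 = €914.62 + €7,896.00 = €8,810.62.
Excess = €8,810.62 − €5,374.71 = €3,435.92.

Extra cost ≈ €3,435.92 per year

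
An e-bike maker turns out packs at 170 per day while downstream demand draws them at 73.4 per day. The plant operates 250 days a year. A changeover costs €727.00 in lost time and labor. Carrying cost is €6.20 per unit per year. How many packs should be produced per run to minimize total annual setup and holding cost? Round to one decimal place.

Annual demand D = 73.4 × 250 = 18,350.
Production build-up factor (1 − d/p) = 1 − 73.4/170 = 0.5682.
Q* = √(2DS / (H(1 − d/p))) = √(2 × 18,350 × 727 / (6.2 × 0.5682)).
= √(26,680,900 / 3.5231) ≈ 2751.948.

Q* ≈ 2,751.9 packs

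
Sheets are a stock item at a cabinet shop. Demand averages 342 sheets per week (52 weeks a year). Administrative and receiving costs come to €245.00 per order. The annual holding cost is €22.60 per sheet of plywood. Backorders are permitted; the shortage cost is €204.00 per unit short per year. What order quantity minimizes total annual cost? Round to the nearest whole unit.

Q* ≈ 654 sheets

Annual demand D = 342 × 52 = 17,784.
With planned backorders, Q* = √(2DS/H) · √((H+B)/B).
√(2DS/H) = √(2 × 17,784 × 245 / 22.6) = 620.953.
√((H+B)/B) = √((22.6+204)/204) = 1.0539.
Q* ≈ 654.445.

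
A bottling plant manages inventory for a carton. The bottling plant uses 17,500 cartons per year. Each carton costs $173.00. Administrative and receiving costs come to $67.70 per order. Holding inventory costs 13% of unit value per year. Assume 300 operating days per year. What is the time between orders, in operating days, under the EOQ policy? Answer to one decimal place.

T ≈ 5.6 days

Holding cost H = 0.13 × $173.00 = $22.4900 per unit per year.
EOQ = √(2DS/H) = √(2 × 17,500 × 67.7 / 22.49) ≈ 324.59.
Cycle time = Q*/D × 300 = 324.59 / 17,500 × 300 ≈ 5.564 days.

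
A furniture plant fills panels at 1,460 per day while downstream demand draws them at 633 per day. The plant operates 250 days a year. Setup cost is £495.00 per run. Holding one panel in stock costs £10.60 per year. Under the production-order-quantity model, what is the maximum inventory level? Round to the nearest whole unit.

I_max ≈ 2,893 panels

Annual demand D = 633 × 250 = 158,250.
Production build-up factor (1 − d/p) = 1 − 633/1,460 = 0.5664.
Q* = √(2DS / (H(1 − d/p))) = √(2 × 158,250 × 495 / (10.6 × 0.5664)).
= √(156,667,500 / 6.0042) ≈ 5108.109.
Maximum inventory = Q*(1 − d/p) = 5108.109 × 0.5664 ≈ 2893.429.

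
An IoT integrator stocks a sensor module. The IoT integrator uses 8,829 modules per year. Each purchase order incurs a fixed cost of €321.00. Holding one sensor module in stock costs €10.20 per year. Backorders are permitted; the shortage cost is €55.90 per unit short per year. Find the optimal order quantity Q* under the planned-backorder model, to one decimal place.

Q* ≈ 810.6 modules

With planned backorders, Q* = √(2DS/H) · √((H+B)/B).
√(2DS/H) = √(2 × 8,829 × 321 / 10.2) = 745.458.
√((H+B)/B) = √((10.2+55.9)/55.9) = 1.0874.
Q* ≈ 810.621.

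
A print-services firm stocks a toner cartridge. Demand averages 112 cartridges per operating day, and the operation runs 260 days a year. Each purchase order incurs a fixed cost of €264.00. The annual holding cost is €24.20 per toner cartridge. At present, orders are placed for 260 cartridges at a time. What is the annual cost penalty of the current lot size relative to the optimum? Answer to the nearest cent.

Extra cost ≈ €13,424.53 per year

Annual demand D = 112 × 260 = 29,120.
EOQ = √(2DS/H) = √(2 × 29,120 × 264 / 24.2) ≈ 797.09.
Cost at Q* = (D/Q*)S + (Q*/2)H = √(2DSH) ≈ €19,289.47.
Cost at Q = 260: (29,120/260)×264 + (260/2)×24.2 = €29,568.00 + €3,146.00 = €32,714.00.
Excess = €32,714.00 − €19,289.47 = €13,424.53.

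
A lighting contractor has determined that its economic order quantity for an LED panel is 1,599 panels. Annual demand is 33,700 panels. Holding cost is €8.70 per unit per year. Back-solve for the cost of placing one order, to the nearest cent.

Invert the EOQ relation Q*² = 2DS/H.
From Q* = √(2DS/H): S = Q*²H / (2D) = 1,599² × 8.7 / (2 × 33,700) = 330.0322.

S ≈ €330.03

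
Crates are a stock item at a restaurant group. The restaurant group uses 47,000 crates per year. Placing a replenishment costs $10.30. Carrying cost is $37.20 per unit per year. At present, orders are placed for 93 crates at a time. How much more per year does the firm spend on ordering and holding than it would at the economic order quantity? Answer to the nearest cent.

Extra cost ≈ $933.76 per year

EOQ = √(2DS/H) = √(2 × 47,000 × 10.3 / 37.2) ≈ 161.33.
Cost at Q* = (D/Q*)S + (Q*/2)H = √(2DSH) ≈ $6,001.42.
Cost at Q = 93: (47,000/93)×10.3 + (93/2)×37.2 = $5,205.38 + $1,729.80 = $6,935.18.
Excess = $6,935.18 − $6,001.42 = $933.76.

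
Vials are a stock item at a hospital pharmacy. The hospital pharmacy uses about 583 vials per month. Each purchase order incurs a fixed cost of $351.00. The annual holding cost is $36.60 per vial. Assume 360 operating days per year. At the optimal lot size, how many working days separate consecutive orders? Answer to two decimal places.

T ≈ 18.85 days

Annual demand D = 583 × 12 = 6,996.
The optimal lot size = √(2DS/H) = √(2 × 6,996 × 351 / 36.6) ≈ 366.31.
Cycle time = Q*/D × 360 = 366.31 / 6,996 × 360 ≈ 18.850 days.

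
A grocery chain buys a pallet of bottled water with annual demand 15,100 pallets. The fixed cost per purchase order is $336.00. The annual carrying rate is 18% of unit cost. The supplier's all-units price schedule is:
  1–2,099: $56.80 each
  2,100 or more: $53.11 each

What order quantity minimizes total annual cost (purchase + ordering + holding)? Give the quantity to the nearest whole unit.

Q* ≈ 2,100 pallets

Holding cost per unit per year at price C is H = 0.18·C.
Evaluate total cost at each tier's feasible EOQ or, if the EOQ is below the tier, at the tier's minimum quantity.
EOQ at $56.80 = 996.2 (feasible in tier 1): TC = 15,100×$56.80 + (15,100/996.2)×336 + (996.2/2)×0.18×$56.80 = $867,865.53.
EOQ at $53.11 = 1030.3 < 2100, so use break Q=2100: TC = 15,100×$53.11 + (15,100/2100.0)×336 + (2100.0/2)×0.18×$53.11 = $814,414.79.
Lowest total cost is $814,414.79 at Q = 2100.0.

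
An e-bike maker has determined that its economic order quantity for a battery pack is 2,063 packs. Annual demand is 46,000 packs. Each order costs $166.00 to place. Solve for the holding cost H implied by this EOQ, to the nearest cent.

Squaring Q* = √(2DS/H) gives Q*² = 2DS/H.
From Q* = √(2DS/H): H = 2DS / Q*² = 2 × 46,000 × 166 / 2,063² = 3.5884.

H ≈ $3.59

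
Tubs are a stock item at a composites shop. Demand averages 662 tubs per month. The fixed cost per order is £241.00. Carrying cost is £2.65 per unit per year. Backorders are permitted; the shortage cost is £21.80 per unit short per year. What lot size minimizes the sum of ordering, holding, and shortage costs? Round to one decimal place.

Q* ≈ 1,273.0 tubs

Annual demand D = 662 × 12 = 7,944.
With planned backorders, Q* = √(2DS/H) · √((H+B)/B).
√(2DS/H) = √(2 × 7,944 × 241 / 2.65) = 1202.044.
√((H+B)/B) = √((2.65+21.8)/21.8) = 1.0590.
Q* ≈ 1273.009.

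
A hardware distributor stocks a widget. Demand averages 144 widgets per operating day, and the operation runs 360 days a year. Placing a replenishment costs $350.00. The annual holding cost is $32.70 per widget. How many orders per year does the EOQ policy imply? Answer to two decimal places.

Annual demand D = 144 × 360 = 51,840.
The optimal lot size = √(2DS/H) = √(2 × 51,840 × 350 / 32.7) ≈ 1053.43.
Orders per year = D / Q* = 51,840 / 1053.43 ≈ 49.210.

N ≈ 49.21 orders per year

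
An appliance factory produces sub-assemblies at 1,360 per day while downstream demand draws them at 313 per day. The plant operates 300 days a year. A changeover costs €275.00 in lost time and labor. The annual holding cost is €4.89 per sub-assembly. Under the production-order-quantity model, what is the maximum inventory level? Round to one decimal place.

I_max ≈ 2,851.4 sub-assemblies

Annual demand D = 313 × 300 = 93,900.
Production build-up factor (1 − d/p) = 1 − 313/1,360 = 0.7699.
Q* = √(2DS / (H(1 − d/p))) = √(2 × 93,900 × 275 / (4.89 × 0.7699)).
= √(51,645,000 / 3.7646) ≈ 3703.871.
Maximum inventory = Q*(1 − d/p) = 3703.871 × 0.7699 ≈ 2851.436.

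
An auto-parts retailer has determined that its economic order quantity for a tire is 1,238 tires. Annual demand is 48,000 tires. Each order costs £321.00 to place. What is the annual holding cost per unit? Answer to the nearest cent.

H ≈ £20.11

The basic EOQ model gives Q* = √(2DS/H); rearrange for the unknown.
From Q* = √(2DS/H): H = 2DS / Q*² = 2 × 48,000 × 321 / 1,238² = 20.1064.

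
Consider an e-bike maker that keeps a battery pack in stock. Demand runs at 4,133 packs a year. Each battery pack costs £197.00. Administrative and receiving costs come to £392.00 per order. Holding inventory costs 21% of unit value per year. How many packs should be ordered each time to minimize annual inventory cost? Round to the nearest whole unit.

Q* ≈ 280 packs

Holding cost H = 0.21 × £197.00 = £41.3700 per unit per year.
EOQ = √(2DS / H) = √(2 × 4,133 × 392 / 41.37).
= √(3,240,272 / 41.37) = √78,324.1963 ≈ 279.865.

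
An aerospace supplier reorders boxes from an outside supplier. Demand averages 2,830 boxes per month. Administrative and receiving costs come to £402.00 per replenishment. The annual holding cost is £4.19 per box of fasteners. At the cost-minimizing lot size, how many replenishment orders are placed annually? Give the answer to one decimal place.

Annual demand D = 2,830 × 12 = 33,960.
EOQ = √(2DS/H) = √(2 × 33,960 × 402 / 4.19) ≈ 2552.73.
Orders per year = D / Q* = 33,960 / 2552.73 ≈ 13.303.

N ≈ 13.3 orders per year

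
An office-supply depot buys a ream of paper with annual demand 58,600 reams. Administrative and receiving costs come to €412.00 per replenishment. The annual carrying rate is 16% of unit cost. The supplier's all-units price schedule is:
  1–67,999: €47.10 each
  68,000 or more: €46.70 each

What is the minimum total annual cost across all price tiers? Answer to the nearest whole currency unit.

Holding cost per unit per year at price C is H = 0.16·C.
Candidates are each tier's EOQ (if it falls in that tier) and each price-break quantity.
EOQ at €47.10 = 2531.3 (feasible in tier 1): TC = 58,600×€47.10 + (58,600/2531.3)×412 + (2531.3/2)×0.16×€47.10 = €2,779,135.80.
EOQ at €46.70 = 2542.1 < 68000, so use break Q=68000: TC = 58,600×€46.70 + (58,600/68000.0)×412 + (68000.0/2)×0.16×€46.70 = €2,991,023.05.
Lowest total cost among the candidates is at Q = 2531.3.

TC* ≈ €2,779,136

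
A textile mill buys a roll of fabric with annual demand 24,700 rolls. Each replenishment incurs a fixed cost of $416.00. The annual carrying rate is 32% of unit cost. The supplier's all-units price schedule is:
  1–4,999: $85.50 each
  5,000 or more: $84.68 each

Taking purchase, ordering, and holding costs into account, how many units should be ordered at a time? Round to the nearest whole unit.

Q* ≈ 867 rolls

Holding cost per unit per year at price C is H = 0.32·C.
Evaluate total cost at each tier's feasible EOQ or, if the EOQ is below the tier, at the tier's minimum quantity.
EOQ at $85.50 = 866.7 (feasible in tier 1): TC = 24,700×$85.50 + (24,700/866.7)×416 + (866.7/2)×0.32×$85.50 = $2,135,562.00.
EOQ at $84.68 = 870.9 < 5000, so use break Q=5000: TC = 24,700×$84.68 + (24,700/5000.0)×416 + (5000.0/2)×0.32×$84.68 = $2,161,395.04.
Lowest total cost is $2,135,562.00 at Q = 866.7.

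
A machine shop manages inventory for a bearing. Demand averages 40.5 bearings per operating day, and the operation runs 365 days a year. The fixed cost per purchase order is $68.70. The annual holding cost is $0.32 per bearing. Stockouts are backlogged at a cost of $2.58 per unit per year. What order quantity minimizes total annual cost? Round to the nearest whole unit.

Q* ≈ 2,671 bearings

Annual demand D = 40.5 × 365 = 14,782.5.
With planned backorders, Q* = √(2DS/H) · √((H+B)/B).
√(2DS/H) = √(2 × 14,782.5 × 68.7 / 0.32) = 2519.372.
√((H+B)/B) = √((0.32+2.58)/2.58) = 1.0602.
Q* ≈ 2671.047.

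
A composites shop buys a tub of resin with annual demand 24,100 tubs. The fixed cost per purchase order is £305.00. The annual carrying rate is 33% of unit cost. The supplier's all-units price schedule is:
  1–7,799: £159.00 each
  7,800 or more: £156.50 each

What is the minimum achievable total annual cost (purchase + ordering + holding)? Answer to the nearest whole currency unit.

Holding cost per unit per year at price C is H = 0.33·C.
For each price level, check whether its EOQ is feasible; otherwise the best quantity at that price is the breakpoint.
EOQ at £159.00 = 529.3 (feasible in tier 1): TC = 24,100×£159.00 + (24,100/529.3)×305 + (529.3/2)×0.33×£159.00 = £3,859,673.40.
EOQ at £156.50 = 533.5 < 7800, so use break Q=7800: TC = 24,100×£156.50 + (24,100/7800.0)×305 + (7800.0/2)×0.33×£156.50 = £3,974,007.87.
Lowest total cost among the candidates is at Q = 529.3.

TC* ≈ £3,859,673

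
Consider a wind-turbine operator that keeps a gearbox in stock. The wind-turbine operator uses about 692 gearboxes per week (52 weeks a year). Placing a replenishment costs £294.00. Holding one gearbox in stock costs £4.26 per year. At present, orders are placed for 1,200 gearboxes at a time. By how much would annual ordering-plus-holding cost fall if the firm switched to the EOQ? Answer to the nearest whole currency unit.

Annual demand D = 692 × 52 = 35,984.
EOQ = √(2DS/H) = √(2 × 35,984 × 294 / 4.26) ≈ 2228.63.
Cost at Q* = (D/Q*)S + (Q*/2)H = √(2DSH) ≈ £9,493.98.
Cost at Q = 1,200: (35,984/1,200)×294 + (1,200/2)×4.26 = £8,816.08 + £2,556.00 = £11,372.08.
Excess = £11,372.08 − £9,493.98 = £1,878.10.

Extra cost ≈ £1,878 per year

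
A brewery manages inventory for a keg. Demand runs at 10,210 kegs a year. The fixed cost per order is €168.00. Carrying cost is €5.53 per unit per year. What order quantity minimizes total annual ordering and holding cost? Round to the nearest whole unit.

Q* ≈ 788 kegs

EOQ = √(2DS / H) = √(2 × 10,210 × 168 / 5.53).
= √(3,430,560 / 5.53) = √620,354.4304 ≈ 787.626.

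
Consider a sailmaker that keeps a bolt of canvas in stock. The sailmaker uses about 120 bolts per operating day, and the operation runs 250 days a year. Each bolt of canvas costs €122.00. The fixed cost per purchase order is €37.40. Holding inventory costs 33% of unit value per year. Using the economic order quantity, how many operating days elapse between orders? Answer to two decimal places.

T ≈ 1.97 days

Annual demand D = 120 × 250 = 30,000.
Holding cost H = 0.33 × €122.00 = €40.2600 per unit per year.
EOQ = √(2DS/H) = √(2 × 30,000 × 37.4 / 40.26) ≈ 236.09.
Cycle time = Q*/D × 250 = 236.09 / 30,000 × 250 ≈ 1.967 days.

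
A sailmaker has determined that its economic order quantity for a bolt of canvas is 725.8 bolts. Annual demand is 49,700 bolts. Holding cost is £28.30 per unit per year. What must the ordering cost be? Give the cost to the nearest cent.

The basic EOQ model gives Q* = √(2DS/H); rearrange for the unknown.
From Q* = √(2DS/H): S = Q*²H / (2D) = 725.8² × 28.3 / (2 × 49,700) = 149.9802.

S ≈ £149.98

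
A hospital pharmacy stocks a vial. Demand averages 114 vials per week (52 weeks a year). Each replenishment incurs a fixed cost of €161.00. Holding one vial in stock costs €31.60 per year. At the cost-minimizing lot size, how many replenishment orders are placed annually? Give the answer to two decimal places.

Annual demand D = 114 × 52 = 5,928.
Q* = √(2DS/H) = √(2 × 5,928 × 161 / 31.6) ≈ 245.78.
Orders per year = D / Q* = 5,928 / 245.78 ≈ 24.120.

N ≈ 24.12 orders per year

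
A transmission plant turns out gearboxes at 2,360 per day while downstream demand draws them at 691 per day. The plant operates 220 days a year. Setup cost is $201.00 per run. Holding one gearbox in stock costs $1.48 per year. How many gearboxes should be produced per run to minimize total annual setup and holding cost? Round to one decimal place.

Q* ≈ 7,641.2 gearboxes

Annual demand D = 691 × 220 = 152,020.
Production build-up factor (1 − d/p) = 1 − 691/2,360 = 0.7072.
Q* = √(2DS / (H(1 − d/p))) = √(2 × 152,020 × 201 / (1.48 × 0.7072)).
= √(61,112,040 / 1.0467) ≈ 7641.179.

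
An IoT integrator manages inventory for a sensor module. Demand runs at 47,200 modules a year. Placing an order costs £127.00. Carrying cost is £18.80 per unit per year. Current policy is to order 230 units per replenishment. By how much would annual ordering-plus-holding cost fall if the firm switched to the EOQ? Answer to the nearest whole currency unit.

EOQ = √(2DS/H) = √(2 × 47,200 × 127 / 18.8) ≈ 798.56.
Cost at Q* = (D/Q*)S + (Q*/2)H = √(2DSH) ≈ £15,012.98.
Cost at Q = 230: (47,200/230)×127 + (230/2)×18.8 = £26,062.61 + £2,162.00 = £28,224.61.
Excess = £28,224.61 − £15,012.98 = £13,211.63.

Extra cost ≈ £13,212 per year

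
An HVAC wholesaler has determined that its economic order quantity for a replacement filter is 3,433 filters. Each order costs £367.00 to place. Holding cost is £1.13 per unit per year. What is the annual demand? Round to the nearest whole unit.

The basic EOQ model gives Q* = √(2DS/H); rearrange for the unknown.
From Q* = √(2DS/H): D = Q*²H / (2S) = 3,433² × 1.13 / (2 × 367) = 18143.873.

D ≈ 18,144 filters per year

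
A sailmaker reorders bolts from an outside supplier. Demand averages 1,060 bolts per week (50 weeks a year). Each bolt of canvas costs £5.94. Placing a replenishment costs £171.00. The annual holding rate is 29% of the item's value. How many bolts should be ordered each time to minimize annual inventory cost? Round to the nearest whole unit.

Q* ≈ 3,244 bolts

Annual demand D = 1,060 × 50 = 53,000.
Holding cost H = 0.29 × £5.94 = £1.7226 per unit per year.
EOQ = √(2DS / H) = √(2 × 53,000 × 171 / 1.7226).
= √(18,126,000 / 1.7226) = √10,522,466.0397 ≈ 3243.835.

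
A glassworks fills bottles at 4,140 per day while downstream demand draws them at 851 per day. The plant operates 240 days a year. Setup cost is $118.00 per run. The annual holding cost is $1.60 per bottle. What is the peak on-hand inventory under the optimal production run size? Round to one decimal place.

Annual demand D = 851 × 240 = 204,240.
Production build-up factor (1 − d/p) = 1 − 851/4,140 = 0.7944.
Q* = √(2DS / (H(1 − d/p))) = √(2 × 204,240 × 118 / (1.6 × 0.7944)).
= √(48,200,640 / 1.2711) ≈ 6157.929.
Maximum inventory = Q*(1 − d/p) = 6157.929 × 0.7944 ≈ 4892.132.

I_max ≈ 4,892.1 bottles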